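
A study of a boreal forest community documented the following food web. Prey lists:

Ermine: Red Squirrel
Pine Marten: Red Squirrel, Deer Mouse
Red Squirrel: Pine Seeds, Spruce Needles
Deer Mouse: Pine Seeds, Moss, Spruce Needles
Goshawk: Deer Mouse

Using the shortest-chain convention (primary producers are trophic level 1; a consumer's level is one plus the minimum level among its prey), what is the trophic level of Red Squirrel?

Pine Seeds is a producer → level 1.
Red Squirrel eats Pine Seeds → level 2.

Trophic level 2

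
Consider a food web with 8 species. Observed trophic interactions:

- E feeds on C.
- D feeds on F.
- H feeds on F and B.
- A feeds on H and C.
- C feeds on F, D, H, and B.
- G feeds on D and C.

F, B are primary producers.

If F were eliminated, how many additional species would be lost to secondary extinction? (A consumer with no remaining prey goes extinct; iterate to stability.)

1

Remove F.
Round 1: D (all prey gone) → extinct.
No further losses. Total secondary extinctions: 1.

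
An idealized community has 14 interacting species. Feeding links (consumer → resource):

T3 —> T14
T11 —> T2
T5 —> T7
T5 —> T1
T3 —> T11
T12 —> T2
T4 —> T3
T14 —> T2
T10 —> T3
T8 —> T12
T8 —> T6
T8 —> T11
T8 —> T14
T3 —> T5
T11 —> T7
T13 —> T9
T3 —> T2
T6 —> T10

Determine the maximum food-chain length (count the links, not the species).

5 links

One longest chain: T1 → T5 → T3 → T10 → T6 → T8.
It has 6 species and 5 links.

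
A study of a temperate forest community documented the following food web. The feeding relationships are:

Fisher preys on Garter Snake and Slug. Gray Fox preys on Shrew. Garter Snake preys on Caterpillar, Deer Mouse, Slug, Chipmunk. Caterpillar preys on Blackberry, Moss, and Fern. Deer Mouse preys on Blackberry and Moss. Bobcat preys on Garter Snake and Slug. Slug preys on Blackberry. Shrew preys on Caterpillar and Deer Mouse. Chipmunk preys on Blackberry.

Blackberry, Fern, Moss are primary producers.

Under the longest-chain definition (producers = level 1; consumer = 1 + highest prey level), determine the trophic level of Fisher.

Blackberry is a producer → level 1.
Slug eats Blackberry → level 2.
Garter Snake eats Slug (level 2); other prey at levels: Caterpillar 2, Deer Mouse 2, Chipmunk 2 → level 3.
Fisher eats Garter Snake (level 3); other prey at levels: Slug 2 → level 4.

Trophic level 4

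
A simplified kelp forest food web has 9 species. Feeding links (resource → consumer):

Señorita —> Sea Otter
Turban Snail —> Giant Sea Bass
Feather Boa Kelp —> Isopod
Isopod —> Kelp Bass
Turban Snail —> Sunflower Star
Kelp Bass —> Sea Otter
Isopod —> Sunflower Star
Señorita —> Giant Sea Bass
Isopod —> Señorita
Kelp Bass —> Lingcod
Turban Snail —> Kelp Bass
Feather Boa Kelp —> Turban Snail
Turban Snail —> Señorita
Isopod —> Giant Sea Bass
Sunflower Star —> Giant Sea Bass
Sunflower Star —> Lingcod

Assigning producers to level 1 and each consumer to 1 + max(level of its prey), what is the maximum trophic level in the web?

Producers (level 1): Feather Boa Kelp.
Feather Boa Kelp → Turban Snail → Señorita → Giant Sea Bass gives Giant Sea Bass level 4.
No species has a prey at level 4, so no species reaches level 5.

4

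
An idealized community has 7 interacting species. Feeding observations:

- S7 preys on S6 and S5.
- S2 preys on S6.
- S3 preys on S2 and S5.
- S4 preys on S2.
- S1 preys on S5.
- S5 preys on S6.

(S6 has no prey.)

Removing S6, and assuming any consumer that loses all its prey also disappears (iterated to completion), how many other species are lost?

6

Remove S6.
Round 1: S2 (all prey gone), S5 (all prey gone) → extinct.
Round 2: S3 (all prey gone), S1 (all prey gone), S7 (all prey gone), S4 (all prey gone) → extinct.
No further losses. Total secondary extinctions: 6.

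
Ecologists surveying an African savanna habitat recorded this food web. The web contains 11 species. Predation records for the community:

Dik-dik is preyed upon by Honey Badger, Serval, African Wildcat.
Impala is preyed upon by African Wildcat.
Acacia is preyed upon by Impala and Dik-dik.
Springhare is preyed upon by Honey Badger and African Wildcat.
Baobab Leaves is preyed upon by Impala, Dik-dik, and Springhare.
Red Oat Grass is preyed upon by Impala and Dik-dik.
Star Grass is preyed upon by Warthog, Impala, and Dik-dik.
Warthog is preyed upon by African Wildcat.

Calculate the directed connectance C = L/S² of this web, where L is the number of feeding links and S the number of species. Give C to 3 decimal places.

The web has S = 11 species and L = 17 feeding links.
C = L / S² = 17 / 121 = 0.1405 ≈ 0.140.

C = 0.140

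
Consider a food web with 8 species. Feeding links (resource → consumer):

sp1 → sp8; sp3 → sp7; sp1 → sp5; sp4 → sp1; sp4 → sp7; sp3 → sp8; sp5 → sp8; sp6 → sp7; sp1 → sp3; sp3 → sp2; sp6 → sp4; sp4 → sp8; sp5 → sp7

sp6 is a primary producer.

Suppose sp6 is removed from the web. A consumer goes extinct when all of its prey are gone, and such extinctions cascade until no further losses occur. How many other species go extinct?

7

Remove sp6.
Round 1: sp4 (all prey gone) → extinct.
Round 2: sp1 (all prey gone) → extinct.
Round 3: sp3 (all prey gone), sp5 (all prey gone) → extinct.
Round 4: sp2 (all prey gone), sp8 (all prey gone), sp7 (all prey gone) → extinct.
No further losses. Total secondary extinctions: 7.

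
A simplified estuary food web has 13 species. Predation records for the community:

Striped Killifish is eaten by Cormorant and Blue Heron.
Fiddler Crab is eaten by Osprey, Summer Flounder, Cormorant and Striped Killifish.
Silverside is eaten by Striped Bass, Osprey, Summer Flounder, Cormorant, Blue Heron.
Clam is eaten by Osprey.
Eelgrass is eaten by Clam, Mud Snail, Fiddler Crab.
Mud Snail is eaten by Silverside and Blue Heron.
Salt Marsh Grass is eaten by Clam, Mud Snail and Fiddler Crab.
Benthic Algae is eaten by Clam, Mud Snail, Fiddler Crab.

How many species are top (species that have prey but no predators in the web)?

5

Top species (has prey, but nothing eats it): Osprey, Striped Bass, Cormorant, Summer Flounder, Blue Heron.
Count: 5.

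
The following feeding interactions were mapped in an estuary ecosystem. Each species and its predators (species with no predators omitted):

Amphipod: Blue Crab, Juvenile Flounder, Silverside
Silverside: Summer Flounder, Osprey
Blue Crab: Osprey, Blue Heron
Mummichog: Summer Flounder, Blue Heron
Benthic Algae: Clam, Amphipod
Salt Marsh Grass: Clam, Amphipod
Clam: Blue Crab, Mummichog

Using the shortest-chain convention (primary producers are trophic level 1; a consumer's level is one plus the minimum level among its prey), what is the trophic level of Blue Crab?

Salt Marsh Grass is a producer → level 1.
Clam eats Salt Marsh Grass → level 2.
Blue Crab eats Clam → level 3.
No prey of Blue Crab is below level 2, so 3 is the minimum.

Trophic level 3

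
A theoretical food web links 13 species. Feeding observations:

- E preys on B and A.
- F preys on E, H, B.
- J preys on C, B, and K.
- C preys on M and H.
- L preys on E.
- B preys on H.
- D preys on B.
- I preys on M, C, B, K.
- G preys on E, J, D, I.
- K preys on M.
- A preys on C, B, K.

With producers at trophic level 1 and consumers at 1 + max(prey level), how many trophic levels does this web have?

Producers (level 1): M, H.
H → B → A → E → F gives F level 5.
No species has a prey at level 5, so no species reaches level 6.

5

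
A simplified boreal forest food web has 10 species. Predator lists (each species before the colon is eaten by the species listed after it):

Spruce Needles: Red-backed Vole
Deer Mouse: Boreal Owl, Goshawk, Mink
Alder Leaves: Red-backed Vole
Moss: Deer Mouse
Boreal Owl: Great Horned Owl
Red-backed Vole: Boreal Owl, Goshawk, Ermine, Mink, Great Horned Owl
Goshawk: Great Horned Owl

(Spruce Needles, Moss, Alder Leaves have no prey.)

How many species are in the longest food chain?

One longest chain: Spruce Needles → Red-backed Vole → Boreal Owl → Great Horned Owl.
It has 4 species and 3 links.

4 species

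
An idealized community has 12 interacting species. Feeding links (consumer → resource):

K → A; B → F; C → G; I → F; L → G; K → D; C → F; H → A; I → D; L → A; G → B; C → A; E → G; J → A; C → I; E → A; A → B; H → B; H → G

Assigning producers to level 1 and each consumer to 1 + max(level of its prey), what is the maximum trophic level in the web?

4

Producers (level 1): D, F.
F → B → A → C gives C level 4.
No species has a prey at level 4, so no species reaches level 5.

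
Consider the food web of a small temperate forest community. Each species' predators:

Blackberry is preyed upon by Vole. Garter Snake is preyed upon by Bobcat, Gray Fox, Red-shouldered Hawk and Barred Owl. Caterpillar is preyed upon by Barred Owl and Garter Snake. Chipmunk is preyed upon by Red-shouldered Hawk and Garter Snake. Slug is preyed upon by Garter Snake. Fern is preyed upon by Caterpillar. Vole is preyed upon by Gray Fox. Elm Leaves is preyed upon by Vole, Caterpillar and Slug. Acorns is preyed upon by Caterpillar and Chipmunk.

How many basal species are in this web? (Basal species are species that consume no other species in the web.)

4

Basal species (no prey listed): Blackberry, Fern, Acorns, Elm Leaves.
Count: 4.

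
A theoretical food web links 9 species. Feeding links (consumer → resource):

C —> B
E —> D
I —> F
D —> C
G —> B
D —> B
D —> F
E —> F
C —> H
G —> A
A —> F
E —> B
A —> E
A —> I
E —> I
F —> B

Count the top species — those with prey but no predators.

1

Top species (has prey, but nothing eats it): G.
Count: 1.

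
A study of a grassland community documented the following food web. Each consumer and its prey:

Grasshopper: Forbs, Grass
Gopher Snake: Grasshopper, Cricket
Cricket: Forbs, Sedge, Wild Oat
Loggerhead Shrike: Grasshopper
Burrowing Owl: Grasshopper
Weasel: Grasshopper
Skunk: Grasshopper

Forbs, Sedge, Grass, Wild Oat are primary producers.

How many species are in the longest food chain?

One longest chain: Forbs → Grasshopper → Skunk.
It has 3 species and 2 links.

3 species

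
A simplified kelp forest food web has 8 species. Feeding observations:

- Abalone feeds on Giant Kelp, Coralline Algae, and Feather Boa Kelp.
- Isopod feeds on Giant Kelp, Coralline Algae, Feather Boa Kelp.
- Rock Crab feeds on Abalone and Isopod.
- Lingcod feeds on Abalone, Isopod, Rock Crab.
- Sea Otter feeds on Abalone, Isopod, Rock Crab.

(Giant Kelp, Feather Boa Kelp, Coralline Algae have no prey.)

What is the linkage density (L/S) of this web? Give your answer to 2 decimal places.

L/S = 1.75

There are L = 14 links among S = 8 species.
L/S = 14/8 = 1.7500 ≈ 1.75.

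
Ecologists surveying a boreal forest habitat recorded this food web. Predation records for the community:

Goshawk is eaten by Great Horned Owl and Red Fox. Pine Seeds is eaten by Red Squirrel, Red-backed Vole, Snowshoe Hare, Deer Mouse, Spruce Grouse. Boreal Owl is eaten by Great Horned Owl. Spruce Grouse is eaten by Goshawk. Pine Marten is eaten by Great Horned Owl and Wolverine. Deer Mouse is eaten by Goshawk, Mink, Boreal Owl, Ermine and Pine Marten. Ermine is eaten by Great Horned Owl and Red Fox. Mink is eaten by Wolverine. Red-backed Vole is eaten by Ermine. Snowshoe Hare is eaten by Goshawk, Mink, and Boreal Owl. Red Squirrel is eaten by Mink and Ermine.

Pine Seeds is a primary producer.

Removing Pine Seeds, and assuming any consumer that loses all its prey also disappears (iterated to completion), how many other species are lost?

Remove Pine Seeds.
Round 1: Deer Mouse (all prey gone), Red-backed Vole (all prey gone), Snowshoe Hare (all prey gone), Spruce Grouse (all prey gone), Red Squirrel (all prey gone) → extinct.
Round 2: Ermine (all prey gone), Boreal Owl (all prey gone), Goshawk (all prey gone), Pine Marten (all prey gone), Mink (all prey gone) → extinct.
Round 3: Great Horned Owl (all prey gone), Wolverine (all prey gone), Red Fox (all prey gone) → extinct.
No further losses. Total secondary extinctions: 13.

13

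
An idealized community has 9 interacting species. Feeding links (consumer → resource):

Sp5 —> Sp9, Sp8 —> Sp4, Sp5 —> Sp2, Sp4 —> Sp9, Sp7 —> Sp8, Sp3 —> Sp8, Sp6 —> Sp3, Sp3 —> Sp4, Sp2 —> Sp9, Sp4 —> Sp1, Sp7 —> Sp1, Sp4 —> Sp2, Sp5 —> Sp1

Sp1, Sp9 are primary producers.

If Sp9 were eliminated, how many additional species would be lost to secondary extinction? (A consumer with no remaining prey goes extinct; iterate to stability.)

Remove Sp9.
Round 1: Sp2 (all prey gone) → extinct.
No further losses. Total secondary extinctions: 1.

1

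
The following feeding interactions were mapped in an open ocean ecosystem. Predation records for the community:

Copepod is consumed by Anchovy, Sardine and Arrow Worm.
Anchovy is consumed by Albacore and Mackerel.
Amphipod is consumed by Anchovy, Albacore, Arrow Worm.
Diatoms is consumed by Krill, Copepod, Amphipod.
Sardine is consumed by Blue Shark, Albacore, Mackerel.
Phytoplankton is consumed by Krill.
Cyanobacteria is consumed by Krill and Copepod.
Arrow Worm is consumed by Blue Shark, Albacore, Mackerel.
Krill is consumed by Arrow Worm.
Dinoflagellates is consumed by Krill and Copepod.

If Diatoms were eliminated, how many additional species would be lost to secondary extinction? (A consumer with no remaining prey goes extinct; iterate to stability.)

1

Remove Diatoms.
Round 1: Amphipod (all prey gone) → extinct.
No further losses. Total secondary extinctions: 1.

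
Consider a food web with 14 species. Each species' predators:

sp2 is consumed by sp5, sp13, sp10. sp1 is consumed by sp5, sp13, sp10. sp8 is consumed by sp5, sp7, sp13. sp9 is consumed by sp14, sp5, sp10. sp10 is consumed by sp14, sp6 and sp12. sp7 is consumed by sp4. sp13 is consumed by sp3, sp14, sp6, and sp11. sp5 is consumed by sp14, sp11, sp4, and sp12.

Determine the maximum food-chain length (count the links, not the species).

One longest chain: sp8 → sp7 → sp4.
It has 3 species and 2 links.

2 links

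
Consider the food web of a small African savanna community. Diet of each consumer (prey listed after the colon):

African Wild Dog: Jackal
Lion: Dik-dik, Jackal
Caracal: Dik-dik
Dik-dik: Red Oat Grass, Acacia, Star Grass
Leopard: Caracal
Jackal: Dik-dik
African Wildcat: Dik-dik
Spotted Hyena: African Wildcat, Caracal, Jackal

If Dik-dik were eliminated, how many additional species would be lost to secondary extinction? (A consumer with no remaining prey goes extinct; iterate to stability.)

Remove Dik-dik.
Round 1: African Wildcat (all prey gone), Caracal (all prey gone), Jackal (all prey gone) → extinct.
Round 2: African Wild Dog (all prey gone), Spotted Hyena (all prey gone), Lion (all prey gone), Leopard (all prey gone) → extinct.
No further losses. Total secondary extinctions: 7.

7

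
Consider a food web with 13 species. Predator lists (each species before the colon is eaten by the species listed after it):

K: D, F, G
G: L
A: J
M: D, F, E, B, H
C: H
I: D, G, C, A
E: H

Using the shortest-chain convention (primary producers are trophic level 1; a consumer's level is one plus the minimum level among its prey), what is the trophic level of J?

I is a producer → level 1.
A eats I → level 2.
J eats A → level 3.
No prey of J is below level 2, so 3 is the minimum.

Trophic level 3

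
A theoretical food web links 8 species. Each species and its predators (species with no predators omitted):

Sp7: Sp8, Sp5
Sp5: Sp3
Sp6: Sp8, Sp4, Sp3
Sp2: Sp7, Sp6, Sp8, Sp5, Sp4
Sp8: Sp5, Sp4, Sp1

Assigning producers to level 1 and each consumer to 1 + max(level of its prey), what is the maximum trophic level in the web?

5

Producers (level 1): Sp2.
Sp2 → Sp7 → Sp8 → Sp5 → Sp3 gives Sp3 level 5.
No species has a prey at level 5, so no species reaches level 6.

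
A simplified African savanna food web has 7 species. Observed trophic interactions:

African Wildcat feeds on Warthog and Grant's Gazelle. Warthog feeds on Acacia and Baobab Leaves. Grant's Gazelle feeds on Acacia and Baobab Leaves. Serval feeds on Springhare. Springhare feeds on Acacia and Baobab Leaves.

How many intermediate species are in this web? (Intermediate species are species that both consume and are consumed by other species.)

Intermediate species (has both prey and predators): Springhare, Warthog, Grant's Gazelle.
Count: 3.

3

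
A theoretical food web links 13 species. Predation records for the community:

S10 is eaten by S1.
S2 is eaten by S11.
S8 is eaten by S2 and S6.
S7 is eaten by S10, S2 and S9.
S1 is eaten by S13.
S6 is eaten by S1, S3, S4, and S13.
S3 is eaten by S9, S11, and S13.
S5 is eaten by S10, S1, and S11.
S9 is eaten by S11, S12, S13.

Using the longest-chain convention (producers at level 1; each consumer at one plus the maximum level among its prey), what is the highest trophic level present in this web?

5

Producers (level 1): S7, S5, S8.
S8 → S6 → S3 → S9 → S13 gives S13 level 5.
No species has a prey at level 5, so no species reaches level 6.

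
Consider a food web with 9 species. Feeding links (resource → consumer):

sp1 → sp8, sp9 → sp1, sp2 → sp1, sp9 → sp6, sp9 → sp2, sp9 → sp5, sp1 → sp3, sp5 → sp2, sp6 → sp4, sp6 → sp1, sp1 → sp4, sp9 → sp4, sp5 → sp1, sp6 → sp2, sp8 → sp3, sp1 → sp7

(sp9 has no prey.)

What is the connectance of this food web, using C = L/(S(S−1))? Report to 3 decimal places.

The web has S = 9 species and L = 16 feeding links.
C = L / (S(S−1)) = 16 / 72 = 0.2222 ≈ 0.222.

C = 0.222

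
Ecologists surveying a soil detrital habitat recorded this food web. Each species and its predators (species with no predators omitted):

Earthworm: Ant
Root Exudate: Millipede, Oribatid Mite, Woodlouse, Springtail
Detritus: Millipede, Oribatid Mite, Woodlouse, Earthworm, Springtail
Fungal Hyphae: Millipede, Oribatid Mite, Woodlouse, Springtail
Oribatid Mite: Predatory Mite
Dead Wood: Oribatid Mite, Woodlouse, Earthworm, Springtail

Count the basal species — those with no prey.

4

Basal species (no prey listed): Dead Wood, Detritus, Fungal Hyphae, Root Exudate.
Count: 4.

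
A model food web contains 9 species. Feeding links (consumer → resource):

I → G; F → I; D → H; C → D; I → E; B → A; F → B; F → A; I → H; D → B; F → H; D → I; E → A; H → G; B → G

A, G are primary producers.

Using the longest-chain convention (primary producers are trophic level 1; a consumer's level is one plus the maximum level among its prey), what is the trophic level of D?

Trophic level 4

G is a producer → level 1.
H eats G → level 2.
I eats H (level 2); other prey at levels: G 1, E 2 → level 3.
D eats I (level 3); other prey at levels: B 2, H 2 → level 4.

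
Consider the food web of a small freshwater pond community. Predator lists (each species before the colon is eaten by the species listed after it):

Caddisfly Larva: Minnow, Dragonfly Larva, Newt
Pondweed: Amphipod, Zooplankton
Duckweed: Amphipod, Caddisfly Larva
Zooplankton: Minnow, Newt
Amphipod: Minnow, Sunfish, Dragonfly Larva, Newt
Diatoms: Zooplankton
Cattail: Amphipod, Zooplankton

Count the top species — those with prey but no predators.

4

Top species (has prey, but nothing eats it): Minnow, Sunfish, Dragonfly Larva, Newt.
Count: 4.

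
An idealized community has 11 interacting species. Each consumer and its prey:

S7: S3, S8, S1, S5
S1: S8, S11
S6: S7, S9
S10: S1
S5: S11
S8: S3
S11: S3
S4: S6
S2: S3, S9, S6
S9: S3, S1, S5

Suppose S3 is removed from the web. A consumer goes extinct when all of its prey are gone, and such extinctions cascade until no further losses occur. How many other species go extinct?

Remove S3.
Round 1: S8 (all prey gone), S11 (all prey gone) → extinct.
Round 2: S1 (all prey gone), S5 (all prey gone) → extinct.
Round 3: S7 (all prey gone), S9 (all prey gone), S10 (all prey gone) → extinct.
Round 4: S6 (all prey gone) → extinct.
Round 5: S2 (all prey gone), S4 (all prey gone) → extinct.
No further losses. Total secondary extinctions: 10.

10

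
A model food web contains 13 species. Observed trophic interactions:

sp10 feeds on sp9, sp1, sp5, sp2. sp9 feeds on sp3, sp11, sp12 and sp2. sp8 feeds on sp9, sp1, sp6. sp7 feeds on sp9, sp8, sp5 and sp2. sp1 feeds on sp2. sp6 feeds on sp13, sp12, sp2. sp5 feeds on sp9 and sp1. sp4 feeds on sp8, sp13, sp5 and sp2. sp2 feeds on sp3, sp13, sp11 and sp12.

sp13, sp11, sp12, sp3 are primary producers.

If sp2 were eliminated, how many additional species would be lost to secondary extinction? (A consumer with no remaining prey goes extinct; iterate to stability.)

Remove sp2.
Round 1: sp1 (all prey gone) → extinct.
No further losses. Total secondary extinctions: 1.

1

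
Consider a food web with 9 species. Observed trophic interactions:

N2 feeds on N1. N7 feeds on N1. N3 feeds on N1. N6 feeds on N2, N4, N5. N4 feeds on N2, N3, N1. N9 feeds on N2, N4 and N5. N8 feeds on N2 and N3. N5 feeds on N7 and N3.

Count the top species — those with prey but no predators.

Top species (has prey, but nothing eats it): N8, N6, N9.
Count: 3.

3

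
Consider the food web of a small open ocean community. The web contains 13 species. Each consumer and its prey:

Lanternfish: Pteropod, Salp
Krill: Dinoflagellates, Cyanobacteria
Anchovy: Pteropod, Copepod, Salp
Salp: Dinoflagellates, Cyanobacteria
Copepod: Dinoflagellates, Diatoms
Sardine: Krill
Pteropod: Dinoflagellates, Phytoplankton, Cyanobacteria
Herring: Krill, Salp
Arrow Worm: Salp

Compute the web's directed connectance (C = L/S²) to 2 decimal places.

C = 0.11

The web has S = 13 species and L = 18 feeding links.
C = L / S² = 18 / 169 = 0.1065 ≈ 0.11.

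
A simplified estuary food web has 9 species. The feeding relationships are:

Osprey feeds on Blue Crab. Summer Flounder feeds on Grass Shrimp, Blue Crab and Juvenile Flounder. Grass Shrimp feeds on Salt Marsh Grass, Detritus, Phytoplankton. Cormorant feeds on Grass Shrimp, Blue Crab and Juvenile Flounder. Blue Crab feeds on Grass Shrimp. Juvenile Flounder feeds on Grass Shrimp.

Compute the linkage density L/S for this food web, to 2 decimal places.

There are L = 12 links among S = 9 species.
L/S = 12/9 = 1.3333 ≈ 1.33.

L/S = 1.33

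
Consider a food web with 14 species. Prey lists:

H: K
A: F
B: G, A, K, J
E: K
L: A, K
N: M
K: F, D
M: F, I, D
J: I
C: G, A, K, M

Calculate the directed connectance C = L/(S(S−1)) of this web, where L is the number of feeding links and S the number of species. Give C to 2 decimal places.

C = 0.11

The web has S = 14 species and L = 20 feeding links.
C = L / (S(S−1)) = 20 / 182 = 0.1099 ≈ 0.11.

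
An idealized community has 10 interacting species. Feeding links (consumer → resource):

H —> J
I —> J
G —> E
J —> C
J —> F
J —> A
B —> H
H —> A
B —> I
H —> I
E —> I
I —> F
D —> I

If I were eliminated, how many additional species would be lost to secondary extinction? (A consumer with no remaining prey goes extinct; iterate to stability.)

3

Remove I.
Round 1: D (all prey gone), E (all prey gone) → extinct.
Round 2: G (all prey gone) → extinct.
No further losses. Total secondary extinctions: 3.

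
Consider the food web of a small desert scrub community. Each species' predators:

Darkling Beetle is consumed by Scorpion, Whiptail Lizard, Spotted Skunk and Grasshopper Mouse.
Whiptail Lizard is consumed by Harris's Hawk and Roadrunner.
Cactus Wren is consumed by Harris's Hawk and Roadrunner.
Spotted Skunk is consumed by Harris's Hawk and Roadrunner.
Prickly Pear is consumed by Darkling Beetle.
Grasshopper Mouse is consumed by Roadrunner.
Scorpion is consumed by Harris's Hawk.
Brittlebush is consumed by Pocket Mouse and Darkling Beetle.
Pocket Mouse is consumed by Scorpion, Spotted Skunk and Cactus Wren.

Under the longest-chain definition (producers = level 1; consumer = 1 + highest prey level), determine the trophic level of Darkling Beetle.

Prickly Pear is a producer → level 1.
Darkling Beetle eats Prickly Pear (level 1); other prey at levels: Brittlebush 1 → level 2.

Trophic level 2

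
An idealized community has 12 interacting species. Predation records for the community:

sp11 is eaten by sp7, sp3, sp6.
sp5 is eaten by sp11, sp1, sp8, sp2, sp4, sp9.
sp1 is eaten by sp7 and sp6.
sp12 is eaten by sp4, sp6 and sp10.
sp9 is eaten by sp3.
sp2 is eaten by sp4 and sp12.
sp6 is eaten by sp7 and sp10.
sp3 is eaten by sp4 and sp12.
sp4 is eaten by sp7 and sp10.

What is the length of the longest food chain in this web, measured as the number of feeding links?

5 links

One longest chain: sp5 → sp9 → sp3 → sp12 → sp6 → sp10.
It has 6 species and 5 links.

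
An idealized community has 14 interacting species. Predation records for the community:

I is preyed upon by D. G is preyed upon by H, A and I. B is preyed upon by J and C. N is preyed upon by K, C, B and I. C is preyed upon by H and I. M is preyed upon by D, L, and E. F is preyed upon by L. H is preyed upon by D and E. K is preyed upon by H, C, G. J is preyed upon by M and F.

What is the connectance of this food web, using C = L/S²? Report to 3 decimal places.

C = 0.117

The web has S = 14 species and L = 23 feeding links.
C = L / S² = 23 / 196 = 0.1173 ≈ 0.117.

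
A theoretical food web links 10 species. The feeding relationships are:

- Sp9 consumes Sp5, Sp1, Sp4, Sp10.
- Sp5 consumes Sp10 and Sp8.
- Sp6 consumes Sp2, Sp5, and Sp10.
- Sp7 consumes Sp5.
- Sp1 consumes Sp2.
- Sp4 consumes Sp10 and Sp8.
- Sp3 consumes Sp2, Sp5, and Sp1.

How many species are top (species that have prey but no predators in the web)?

Top species (has prey, but nothing eats it): Sp3, Sp9, Sp7, Sp6.
Count: 4.

4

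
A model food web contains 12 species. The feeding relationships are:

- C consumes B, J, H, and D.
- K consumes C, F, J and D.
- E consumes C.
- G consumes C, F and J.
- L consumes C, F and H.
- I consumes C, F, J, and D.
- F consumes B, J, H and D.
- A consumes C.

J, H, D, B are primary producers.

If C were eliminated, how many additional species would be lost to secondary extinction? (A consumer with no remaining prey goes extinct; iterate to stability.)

2

Remove C.
Round 1: A (all prey gone), E (all prey gone) → extinct.
No further losses. Total secondary extinctions: 2.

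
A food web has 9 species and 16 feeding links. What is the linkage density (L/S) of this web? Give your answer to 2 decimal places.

There are L = 16 links among S = 9 species.
L/S = 16/9 = 1.7778 ≈ 1.78.

L/S = 1.78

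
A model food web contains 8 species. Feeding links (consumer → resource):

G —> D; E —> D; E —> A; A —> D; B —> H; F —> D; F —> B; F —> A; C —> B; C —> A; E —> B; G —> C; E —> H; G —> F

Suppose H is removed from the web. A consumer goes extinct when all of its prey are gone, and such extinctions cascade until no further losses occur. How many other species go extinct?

Remove H.
Round 1: B (all prey gone) → extinct.
No further losses. Total secondary extinctions: 1.

1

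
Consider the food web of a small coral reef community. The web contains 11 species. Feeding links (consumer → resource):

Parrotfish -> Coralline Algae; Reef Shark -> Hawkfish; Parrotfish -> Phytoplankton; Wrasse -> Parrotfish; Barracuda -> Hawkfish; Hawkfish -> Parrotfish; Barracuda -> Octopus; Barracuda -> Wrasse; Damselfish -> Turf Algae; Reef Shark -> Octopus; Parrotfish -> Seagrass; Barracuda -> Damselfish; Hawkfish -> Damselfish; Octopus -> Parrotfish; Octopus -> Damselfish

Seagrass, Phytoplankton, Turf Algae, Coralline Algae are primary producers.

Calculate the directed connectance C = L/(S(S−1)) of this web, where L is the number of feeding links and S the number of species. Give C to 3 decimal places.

C = 0.136

The web has S = 11 species and L = 15 feeding links.
C = L / (S(S−1)) = 15 / 110 = 0.1364 ≈ 0.136.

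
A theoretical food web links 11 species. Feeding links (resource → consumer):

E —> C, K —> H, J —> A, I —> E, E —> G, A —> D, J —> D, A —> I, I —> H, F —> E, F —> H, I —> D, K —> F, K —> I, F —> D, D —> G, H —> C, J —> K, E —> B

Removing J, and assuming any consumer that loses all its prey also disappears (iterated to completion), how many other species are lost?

Remove J.
Round 1: A (all prey gone), K (all prey gone) → extinct.
Round 2: I (all prey gone), F (all prey gone) → extinct.
Round 3: E (all prey gone), H (all prey gone), D (all prey gone) → extinct.
Round 4: B (all prey gone), C (all prey gone), G (all prey gone) → extinct.
No further losses. Total secondary extinctions: 10.

10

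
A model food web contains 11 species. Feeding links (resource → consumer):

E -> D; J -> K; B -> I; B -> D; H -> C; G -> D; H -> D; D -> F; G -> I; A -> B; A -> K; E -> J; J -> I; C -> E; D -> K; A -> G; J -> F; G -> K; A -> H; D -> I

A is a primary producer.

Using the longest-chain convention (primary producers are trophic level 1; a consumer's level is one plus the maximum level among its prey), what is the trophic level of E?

A is a producer → level 1.
H eats A → level 2.
C eats H → level 3.
E eats C → level 4.

Trophic level 4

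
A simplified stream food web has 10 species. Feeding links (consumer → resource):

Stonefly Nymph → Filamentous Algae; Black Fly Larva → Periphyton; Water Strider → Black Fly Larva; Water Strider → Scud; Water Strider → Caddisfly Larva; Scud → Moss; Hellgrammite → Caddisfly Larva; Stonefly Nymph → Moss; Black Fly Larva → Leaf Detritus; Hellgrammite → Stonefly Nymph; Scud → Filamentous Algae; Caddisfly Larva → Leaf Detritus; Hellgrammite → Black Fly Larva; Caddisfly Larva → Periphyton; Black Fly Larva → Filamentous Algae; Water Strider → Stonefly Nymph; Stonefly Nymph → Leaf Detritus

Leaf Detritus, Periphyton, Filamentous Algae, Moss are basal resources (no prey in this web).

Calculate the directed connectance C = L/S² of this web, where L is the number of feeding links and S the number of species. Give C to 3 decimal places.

The web has S = 10 species and L = 17 feeding links.
C = L / S² = 17 / 100 = 0.1700 ≈ 0.170.

C = 0.170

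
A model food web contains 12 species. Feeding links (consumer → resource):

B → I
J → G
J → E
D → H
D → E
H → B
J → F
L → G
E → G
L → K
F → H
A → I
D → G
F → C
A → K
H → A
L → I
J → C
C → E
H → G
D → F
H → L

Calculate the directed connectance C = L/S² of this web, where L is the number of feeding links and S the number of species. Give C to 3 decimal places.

C = 0.153

The web has S = 12 species and L = 22 feeding links.
C = L / S² = 22 / 144 = 0.1528 ≈ 0.153.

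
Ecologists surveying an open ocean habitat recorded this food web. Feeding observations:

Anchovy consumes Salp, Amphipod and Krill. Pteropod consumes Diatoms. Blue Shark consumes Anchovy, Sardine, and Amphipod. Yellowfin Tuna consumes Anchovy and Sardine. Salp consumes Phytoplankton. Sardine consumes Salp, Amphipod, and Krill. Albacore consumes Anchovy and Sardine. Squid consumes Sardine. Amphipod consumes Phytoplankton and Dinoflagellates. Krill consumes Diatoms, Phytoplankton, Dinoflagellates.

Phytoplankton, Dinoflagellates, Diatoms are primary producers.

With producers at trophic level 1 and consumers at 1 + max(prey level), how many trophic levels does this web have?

4

Producers (level 1): Phytoplankton, Dinoflagellates, Diatoms.
Phytoplankton → Krill → Sardine → Blue Shark gives Blue Shark level 4.
No species has a prey at level 4, so no species reaches level 5.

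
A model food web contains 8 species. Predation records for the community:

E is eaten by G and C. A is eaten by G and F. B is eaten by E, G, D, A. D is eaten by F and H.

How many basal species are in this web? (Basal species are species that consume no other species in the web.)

Basal species (no prey listed): B.
Count: 1.

1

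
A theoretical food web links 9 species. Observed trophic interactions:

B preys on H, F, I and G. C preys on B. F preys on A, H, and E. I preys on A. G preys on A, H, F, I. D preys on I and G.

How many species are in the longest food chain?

5 species

One longest chain: A → F → G → B → C.
It has 5 species and 4 links.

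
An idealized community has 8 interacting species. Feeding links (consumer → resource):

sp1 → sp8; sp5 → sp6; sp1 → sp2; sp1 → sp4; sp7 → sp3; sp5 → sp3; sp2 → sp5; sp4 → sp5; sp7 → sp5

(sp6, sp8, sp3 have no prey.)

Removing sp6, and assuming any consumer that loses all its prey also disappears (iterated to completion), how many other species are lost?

Remove sp6.
Every predator of it retains at least one other prey: sp5 still has sp3.
No consumer loses all prey, so no secondary extinctions occur.

0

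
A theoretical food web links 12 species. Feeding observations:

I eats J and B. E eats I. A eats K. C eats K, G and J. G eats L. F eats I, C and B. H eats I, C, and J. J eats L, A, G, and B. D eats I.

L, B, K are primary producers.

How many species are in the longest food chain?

5 species

One longest chain: K → A → J → C → F.
It has 5 species and 4 links.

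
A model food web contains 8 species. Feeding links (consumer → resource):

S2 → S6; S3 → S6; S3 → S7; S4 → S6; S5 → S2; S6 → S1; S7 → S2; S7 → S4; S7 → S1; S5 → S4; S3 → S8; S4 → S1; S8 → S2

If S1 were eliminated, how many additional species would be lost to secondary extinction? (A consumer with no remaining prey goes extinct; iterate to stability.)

7

Remove S1.
Round 1: S6 (all prey gone) → extinct.
Round 2: S2 (all prey gone), S4 (all prey gone) → extinct.
Round 3: S8 (all prey gone), S7 (all prey gone), S5 (all prey gone) → extinct.
Round 4: S3 (all prey gone) → extinct.
No further losses. Total secondary extinctions: 7.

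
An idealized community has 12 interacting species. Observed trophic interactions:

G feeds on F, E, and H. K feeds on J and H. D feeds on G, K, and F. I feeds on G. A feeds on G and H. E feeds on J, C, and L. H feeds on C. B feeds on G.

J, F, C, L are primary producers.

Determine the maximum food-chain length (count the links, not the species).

3 links

One longest chain: J → E → G → I.
It has 4 species and 3 links.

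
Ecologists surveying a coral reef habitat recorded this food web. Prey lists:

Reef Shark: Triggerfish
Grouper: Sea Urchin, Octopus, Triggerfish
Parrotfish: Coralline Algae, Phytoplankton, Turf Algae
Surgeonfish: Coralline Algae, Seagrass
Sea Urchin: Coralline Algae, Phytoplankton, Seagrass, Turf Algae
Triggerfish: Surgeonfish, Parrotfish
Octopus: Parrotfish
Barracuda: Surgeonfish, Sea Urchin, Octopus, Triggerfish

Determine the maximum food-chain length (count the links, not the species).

3 links

One longest chain: Coralline Algae → Surgeonfish → Triggerfish → Barracuda.
It has 4 species and 3 links.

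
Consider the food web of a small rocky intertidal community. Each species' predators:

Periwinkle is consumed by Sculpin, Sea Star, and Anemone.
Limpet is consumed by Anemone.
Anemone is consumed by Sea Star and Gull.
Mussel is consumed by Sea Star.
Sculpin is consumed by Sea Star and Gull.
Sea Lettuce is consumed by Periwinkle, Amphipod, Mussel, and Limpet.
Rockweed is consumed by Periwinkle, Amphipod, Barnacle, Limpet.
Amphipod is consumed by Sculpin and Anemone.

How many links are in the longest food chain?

One longest chain: Rockweed → Periwinkle → Sculpin → Gull.
It has 4 species and 3 links.

3 links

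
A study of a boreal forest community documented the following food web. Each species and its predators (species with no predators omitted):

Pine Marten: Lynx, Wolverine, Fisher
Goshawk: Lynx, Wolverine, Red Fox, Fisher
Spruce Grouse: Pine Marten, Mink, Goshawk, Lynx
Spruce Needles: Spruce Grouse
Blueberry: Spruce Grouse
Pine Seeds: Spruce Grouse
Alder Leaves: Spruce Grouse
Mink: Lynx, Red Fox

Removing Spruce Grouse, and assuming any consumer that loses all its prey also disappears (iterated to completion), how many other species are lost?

Remove Spruce Grouse.
Round 1: Pine Marten (all prey gone), Mink (all prey gone), Goshawk (all prey gone) → extinct.
Round 2: Lynx (all prey gone), Wolverine (all prey gone), Red Fox (all prey gone), Fisher (all prey gone) → extinct.
No further losses. Total secondary extinctions: 7.

7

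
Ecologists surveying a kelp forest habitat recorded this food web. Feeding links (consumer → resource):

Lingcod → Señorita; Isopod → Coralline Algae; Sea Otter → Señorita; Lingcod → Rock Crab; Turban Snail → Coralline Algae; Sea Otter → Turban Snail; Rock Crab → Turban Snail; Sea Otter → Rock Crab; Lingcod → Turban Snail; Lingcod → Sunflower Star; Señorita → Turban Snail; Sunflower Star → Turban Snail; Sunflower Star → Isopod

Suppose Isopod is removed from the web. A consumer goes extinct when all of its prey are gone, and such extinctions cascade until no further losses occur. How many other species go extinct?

0

Remove Isopod.
Every predator of it retains at least one other prey: Sunflower Star still has Turban Snail.
No consumer loses all prey, so no secondary extinctions occur.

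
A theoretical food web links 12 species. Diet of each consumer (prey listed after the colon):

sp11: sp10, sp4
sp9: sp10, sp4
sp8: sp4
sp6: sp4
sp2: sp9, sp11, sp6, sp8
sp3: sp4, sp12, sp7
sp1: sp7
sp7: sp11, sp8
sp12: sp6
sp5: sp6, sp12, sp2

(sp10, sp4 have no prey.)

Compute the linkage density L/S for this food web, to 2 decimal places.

L/S = 1.67

There are L = 20 links among S = 12 species.
L/S = 20/12 = 1.6667 ≈ 1.67.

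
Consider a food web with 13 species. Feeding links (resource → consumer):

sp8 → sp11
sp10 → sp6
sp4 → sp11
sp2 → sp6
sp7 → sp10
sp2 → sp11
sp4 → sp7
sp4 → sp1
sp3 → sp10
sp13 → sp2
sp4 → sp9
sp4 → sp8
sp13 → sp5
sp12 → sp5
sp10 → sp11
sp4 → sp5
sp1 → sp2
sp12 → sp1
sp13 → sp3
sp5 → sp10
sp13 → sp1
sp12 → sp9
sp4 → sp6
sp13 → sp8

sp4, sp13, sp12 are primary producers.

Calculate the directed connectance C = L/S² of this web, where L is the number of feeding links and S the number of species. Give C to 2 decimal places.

C = 0.14

The web has S = 13 species and L = 24 feeding links.
C = L / S² = 24 / 169 = 0.1420 ≈ 0.14.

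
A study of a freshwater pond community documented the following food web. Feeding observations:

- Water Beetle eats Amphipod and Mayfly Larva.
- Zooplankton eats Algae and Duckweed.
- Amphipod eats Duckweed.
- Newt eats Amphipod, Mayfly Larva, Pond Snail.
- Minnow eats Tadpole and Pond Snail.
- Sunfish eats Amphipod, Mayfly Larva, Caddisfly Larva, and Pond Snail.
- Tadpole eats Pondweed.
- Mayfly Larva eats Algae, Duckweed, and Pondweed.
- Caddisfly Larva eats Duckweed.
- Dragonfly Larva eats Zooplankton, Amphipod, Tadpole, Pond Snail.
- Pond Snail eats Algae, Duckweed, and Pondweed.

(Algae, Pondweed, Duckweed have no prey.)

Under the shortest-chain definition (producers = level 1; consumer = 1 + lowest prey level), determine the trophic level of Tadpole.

Pondweed is a producer → level 1.
Tadpole eats Pondweed → level 2.

Trophic level 2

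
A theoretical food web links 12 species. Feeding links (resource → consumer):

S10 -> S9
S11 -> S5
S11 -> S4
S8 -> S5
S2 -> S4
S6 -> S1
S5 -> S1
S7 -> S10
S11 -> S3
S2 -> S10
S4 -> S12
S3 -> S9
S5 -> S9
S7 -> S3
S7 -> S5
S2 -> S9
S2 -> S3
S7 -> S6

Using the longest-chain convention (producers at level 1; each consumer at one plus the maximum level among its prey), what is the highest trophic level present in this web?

Producers (level 1): S8, S11, S2, S7.
S8 → S5 → S1 gives S1 level 3.
No species has a prey at level 3, so no species reaches level 4.

3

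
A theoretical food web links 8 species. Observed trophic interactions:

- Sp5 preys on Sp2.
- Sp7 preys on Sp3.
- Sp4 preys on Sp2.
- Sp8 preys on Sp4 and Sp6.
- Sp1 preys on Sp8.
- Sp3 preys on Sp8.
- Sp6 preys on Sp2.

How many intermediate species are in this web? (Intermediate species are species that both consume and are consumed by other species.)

Intermediate species (has both prey and predators): Sp6, Sp4, Sp8, Sp3.
Count: 4.

4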